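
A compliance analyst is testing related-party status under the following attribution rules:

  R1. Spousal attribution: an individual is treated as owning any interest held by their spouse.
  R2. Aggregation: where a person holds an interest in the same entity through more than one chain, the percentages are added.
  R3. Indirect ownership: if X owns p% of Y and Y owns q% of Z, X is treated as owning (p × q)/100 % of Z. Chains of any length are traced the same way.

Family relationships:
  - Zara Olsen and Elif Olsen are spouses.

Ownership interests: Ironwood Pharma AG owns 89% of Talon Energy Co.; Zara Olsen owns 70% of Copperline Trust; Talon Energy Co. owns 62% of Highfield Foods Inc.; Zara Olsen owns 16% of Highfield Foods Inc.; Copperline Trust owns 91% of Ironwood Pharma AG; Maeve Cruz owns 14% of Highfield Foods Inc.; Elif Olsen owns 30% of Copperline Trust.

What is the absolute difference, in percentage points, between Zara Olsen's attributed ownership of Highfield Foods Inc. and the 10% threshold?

56.2138

By spousal attribution (R1), Zara Olsen is treated as also owning Elif Olsen's interest in Copperline Trust, giving 70% + 30% = 100%.
Chain via Copperline Trust → Ironwood Pharma AG → Talon Energy Co. (R3): 100% × 91% × 89% × 62% = 50.2138% of Highfield Foods Inc.
Direct interest in Highfield Foods Inc: 16%.
Aggregating (R2): 50.2138% + 16% = 66.2138%.
66.2138% exceeds the 10% threshold by 56.2138 percentage points.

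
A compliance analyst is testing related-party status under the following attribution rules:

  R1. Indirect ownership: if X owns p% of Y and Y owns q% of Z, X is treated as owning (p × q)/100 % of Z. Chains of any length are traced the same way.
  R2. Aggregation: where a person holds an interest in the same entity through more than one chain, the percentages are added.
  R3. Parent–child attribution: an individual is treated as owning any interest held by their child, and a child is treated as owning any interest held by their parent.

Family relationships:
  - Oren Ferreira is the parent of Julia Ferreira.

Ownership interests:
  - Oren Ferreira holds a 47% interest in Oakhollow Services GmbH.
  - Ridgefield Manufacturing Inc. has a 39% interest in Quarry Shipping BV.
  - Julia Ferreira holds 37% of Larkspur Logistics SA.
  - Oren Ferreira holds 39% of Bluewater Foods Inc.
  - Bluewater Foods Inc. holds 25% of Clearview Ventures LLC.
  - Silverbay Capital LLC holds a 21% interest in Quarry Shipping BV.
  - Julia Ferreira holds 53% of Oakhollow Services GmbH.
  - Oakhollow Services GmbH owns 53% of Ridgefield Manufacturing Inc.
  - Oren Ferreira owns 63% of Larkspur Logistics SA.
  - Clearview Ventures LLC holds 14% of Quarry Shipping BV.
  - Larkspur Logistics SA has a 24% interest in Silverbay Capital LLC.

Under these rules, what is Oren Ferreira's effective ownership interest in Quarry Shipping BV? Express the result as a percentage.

By parent–child attribution (R3), Oren Ferreira is treated as also owning Julia Ferreira's interest in Larkspur Logistics SA, giving 63% + 37% = 100%.
By parent–child attribution (R3), Oren Ferreira is treated as also owning Julia Ferreira's interest in Oakhollow Services GmbH, giving 47% + 53% = 100%.
Chain via Larkspur Logistics SA → Silverbay Capital LLC (R1): 100% × 24% × 21% = 5.04% of Quarry Shipping BV.
Chain via Oakhollow Services GmbH → Ridgefield Manufacturing Inc. (R1): 100% × 53% × 39% = 20.67% of Quarry Shipping BV.
Chain via Bluewater Foods Inc. → Clearview Ventures LLC (R1): 39% × 25% × 14% = 1.365% of Quarry Shipping BV.
Aggregating (R2): 5.04% + 20.67% + 1.365% = 27.075%.

27.075%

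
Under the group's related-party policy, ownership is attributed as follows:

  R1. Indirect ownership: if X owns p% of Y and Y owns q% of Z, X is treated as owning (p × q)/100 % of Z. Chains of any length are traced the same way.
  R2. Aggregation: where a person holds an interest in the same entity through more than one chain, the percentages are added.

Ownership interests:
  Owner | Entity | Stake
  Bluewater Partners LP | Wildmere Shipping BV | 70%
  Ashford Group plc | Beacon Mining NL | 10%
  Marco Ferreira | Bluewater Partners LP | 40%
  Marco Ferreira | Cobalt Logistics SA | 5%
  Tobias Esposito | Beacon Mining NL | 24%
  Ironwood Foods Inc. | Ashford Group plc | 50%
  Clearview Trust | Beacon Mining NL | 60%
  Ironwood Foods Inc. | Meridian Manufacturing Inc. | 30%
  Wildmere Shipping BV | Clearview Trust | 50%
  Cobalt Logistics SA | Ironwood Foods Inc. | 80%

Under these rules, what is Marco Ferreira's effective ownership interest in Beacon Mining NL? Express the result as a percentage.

8.6%

Chain via Cobalt Logistics SA → Ironwood Foods Inc. → Ashford Group plc (R1): 5% × 80% × 50% × 10% = 0.2% of Beacon Mining NL.
Chain via Bluewater Partners LP → Wildmere Shipping BV → Clearview Trust (R1): 40% × 70% × 50% × 60% = 8.4% of Beacon Mining NL.
Aggregating (R2): 0.2% + 8.4% = 8.6%.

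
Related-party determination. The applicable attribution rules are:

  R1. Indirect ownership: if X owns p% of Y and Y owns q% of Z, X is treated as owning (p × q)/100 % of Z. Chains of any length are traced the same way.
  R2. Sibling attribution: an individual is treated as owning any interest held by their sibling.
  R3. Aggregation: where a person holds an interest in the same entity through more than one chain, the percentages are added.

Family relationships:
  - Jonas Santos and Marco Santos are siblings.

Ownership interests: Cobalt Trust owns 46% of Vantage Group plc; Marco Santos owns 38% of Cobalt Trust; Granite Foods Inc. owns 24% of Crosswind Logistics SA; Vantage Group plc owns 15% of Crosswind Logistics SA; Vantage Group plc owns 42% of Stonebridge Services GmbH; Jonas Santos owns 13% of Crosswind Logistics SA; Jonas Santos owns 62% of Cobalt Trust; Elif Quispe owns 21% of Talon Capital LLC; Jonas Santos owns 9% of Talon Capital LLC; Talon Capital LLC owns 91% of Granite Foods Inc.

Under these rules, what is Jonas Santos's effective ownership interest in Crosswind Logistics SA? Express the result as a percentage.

By sibling attribution (R2), Jonas Santos is treated as also owning Marco Santos's interest in Cobalt Trust, giving 62% + 38% = 100%.
Chain via Cobalt Trust → Vantage Group plc (R1): 100% × 46% × 15% = 6.9% of Crosswind Logistics SA.
Chain via Talon Capital LLC → Granite Foods Inc. (R1): 9% × 91% × 24% = 1.9656% of Crosswind Logistics SA.
Direct interest in Crosswind Logistics SA: 13%.
Aggregating (R3): 6.9% + 1.9656% + 13% = 21.8656%.

21.8656%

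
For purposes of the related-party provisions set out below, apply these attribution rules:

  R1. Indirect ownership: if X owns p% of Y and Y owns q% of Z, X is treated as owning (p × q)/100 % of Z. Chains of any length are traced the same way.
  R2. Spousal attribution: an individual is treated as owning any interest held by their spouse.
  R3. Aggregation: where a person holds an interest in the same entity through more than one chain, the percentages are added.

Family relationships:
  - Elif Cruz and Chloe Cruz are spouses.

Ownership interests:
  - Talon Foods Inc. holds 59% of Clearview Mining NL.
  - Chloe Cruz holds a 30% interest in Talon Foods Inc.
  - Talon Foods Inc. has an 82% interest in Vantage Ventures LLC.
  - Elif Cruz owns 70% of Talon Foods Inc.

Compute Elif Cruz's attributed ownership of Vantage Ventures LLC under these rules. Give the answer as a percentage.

By spousal attribution (R2), Elif Cruz is treated as also owning Chloe Cruz's interest in Talon Foods Inc, giving 70% + 30% = 100%.
Chain via Talon Foods Inc. (R1): 100% × 82% = 82% of Vantage Ventures LLC.

82%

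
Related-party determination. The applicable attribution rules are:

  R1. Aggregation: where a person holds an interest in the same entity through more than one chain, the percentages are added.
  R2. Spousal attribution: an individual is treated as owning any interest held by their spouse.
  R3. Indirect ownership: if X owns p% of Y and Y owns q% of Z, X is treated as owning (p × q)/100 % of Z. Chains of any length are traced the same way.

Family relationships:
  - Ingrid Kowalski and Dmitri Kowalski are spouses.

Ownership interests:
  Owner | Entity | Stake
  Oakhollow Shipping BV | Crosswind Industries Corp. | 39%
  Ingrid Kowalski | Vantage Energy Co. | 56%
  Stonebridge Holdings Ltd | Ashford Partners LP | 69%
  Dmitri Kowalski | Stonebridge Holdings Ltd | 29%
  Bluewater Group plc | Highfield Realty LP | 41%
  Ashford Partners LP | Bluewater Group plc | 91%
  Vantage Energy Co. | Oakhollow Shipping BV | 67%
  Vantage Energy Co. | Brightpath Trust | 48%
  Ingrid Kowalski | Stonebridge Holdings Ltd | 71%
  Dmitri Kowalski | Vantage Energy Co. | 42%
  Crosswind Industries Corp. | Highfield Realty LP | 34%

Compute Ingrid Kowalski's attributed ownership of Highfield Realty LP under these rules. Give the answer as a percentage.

By spousal attribution (R2), Ingrid Kowalski is treated as also owning Dmitri Kowalski's interest in Stonebridge Holdings Ltd, giving 71% + 29% = 100%.
By spousal attribution (R2), Ingrid Kowalski is treated as also owning Dmitri Kowalski's interest in Vantage Energy Co, giving 56% + 42% = 98%.
Chain via Stonebridge Holdings Ltd → Ashford Partners LP → Bluewater Group plc (R3): 100% × 69% × 91% × 41% = 25.7439% of Highfield Realty LP.
Chain via Vantage Energy Co. → Oakhollow Shipping BV → Crosswind Industries Corp. (R3): 98% × 67% × 39% × 34% = 8.706516% of Highfield Realty LP.
Aggregating (R1): 25.7439% + 8.706516% = 34.450416%.

34.450416%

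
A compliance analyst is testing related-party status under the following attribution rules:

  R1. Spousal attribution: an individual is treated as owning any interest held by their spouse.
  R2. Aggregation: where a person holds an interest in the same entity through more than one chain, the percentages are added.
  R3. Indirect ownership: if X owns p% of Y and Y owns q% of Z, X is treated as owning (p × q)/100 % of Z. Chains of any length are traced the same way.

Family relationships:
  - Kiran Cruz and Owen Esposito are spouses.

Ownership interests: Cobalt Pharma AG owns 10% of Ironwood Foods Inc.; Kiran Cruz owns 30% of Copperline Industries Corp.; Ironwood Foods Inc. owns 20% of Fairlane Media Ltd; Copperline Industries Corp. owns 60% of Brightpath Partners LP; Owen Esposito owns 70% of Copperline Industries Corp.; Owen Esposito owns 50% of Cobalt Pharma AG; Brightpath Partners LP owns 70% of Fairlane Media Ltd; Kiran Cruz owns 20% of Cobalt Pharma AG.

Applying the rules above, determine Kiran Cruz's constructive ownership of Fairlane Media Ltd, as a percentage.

By spousal attribution (R1), Kiran Cruz is treated as also owning Owen Esposito's interest in Cobalt Pharma AG, giving 20% + 50% = 70%.
By spousal attribution (R1), Kiran Cruz is treated as also owning Owen Esposito's interest in Copperline Industries Corp, giving 30% + 70% = 100%.
Chain via Cobalt Pharma AG → Ironwood Foods Inc. (R3): 70% × 10% × 20% = 1.4% of Fairlane Media Ltd.
Chain via Copperline Industries Corp. → Brightpath Partners LP (R3): 100% × 60% × 70% = 42% of Fairlane Media Ltd.
Aggregating (R2): 1.4% + 42% = 43.4%.

43.4%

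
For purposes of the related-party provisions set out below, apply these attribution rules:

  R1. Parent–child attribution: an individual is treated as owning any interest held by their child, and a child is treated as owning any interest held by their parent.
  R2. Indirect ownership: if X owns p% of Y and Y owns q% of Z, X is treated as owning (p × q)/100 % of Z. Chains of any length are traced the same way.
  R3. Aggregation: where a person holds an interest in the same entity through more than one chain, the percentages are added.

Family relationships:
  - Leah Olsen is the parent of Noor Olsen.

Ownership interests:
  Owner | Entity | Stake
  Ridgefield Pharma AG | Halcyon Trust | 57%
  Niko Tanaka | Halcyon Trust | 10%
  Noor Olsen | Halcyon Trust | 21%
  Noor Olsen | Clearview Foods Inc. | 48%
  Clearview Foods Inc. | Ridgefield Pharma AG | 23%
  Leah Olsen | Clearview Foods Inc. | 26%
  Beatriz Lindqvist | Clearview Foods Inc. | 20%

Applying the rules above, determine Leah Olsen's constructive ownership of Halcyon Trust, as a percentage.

By parent–child attribution (R1), Leah Olsen is treated as also owning Noor Olsen's interest in Clearview Foods Inc, giving 26% + 48% = 74%.
By parent–child attribution (R1), Leah Olsen is treated as owning Noor Olsen's 21% interest in Halcyon Trust.
Chain via Clearview Foods Inc. → Ridgefield Pharma AG (R2): 74% × 23% × 57% = 9.7014% of Halcyon Trust.
Direct interest in Halcyon Trust: 21%.
Aggregating (R3): 9.7014% + 21% = 30.7014%.

30.7014%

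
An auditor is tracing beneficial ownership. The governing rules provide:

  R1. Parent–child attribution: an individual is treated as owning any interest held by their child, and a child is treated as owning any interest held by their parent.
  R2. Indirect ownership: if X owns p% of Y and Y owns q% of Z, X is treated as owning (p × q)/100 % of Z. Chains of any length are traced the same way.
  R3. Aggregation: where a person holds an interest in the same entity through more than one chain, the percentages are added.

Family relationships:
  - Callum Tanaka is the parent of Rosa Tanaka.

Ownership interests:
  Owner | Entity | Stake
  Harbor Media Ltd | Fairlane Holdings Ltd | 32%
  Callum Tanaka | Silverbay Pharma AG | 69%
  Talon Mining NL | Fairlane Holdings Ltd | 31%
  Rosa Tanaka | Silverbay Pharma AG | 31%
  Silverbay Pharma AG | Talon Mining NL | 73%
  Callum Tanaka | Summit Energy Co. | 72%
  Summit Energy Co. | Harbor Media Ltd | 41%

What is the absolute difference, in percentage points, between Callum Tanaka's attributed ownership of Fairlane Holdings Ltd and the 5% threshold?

By parent–child attribution (R1), Callum Tanaka is treated as also owning Rosa Tanaka's interest in Silverbay Pharma AG, giving 69% + 31% = 100%.
Chain via Silverbay Pharma AG → Talon Mining NL (R2): 100% × 73% × 31% = 22.63% of Fairlane Holdings Ltd.
Chain via Summit Energy Co. → Harbor Media Ltd (R2): 72% × 41% × 32% = 9.4464% of Fairlane Holdings Ltd.
Aggregating (R3): 22.63% + 9.4464% = 32.0764%.
32.0764% exceeds the 5% threshold by 27.0764 percentage points.

27.0764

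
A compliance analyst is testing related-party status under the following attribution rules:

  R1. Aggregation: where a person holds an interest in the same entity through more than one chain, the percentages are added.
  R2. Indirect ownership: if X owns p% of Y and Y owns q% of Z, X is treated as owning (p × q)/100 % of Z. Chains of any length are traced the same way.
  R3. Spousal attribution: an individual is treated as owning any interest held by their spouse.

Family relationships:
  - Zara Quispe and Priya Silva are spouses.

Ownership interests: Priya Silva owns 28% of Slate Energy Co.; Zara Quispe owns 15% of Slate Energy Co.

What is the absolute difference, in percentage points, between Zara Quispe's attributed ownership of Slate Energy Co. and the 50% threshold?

7

By spousal attribution (R3), Zara Quispe is treated as also owning Priya Silva's interest in Slate Energy Co, giving 15% + 28% = 43%.
Direct interest in Slate Energy Co: 43%.
43% falls short of the 50% threshold by 7 percentage points.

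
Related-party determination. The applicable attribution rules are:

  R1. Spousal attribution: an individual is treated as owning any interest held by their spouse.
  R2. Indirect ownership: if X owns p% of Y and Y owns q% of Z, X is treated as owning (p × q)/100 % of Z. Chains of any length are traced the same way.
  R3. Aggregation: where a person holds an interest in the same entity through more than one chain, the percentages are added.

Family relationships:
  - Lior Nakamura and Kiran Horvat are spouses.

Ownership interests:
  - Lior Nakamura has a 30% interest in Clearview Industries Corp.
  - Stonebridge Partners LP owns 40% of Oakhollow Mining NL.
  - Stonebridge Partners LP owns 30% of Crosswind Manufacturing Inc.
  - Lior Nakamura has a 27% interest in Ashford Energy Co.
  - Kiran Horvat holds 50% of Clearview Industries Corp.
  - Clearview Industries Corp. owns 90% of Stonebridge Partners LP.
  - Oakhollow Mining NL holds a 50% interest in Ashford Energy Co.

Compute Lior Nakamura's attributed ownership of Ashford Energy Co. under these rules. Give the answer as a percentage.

By spousal attribution (R1), Lior Nakamura is treated as also owning Kiran Horvat's interest in Clearview Industries Corp, giving 30% + 50% = 80%.
Chain via Clearview Industries Corp. → Stonebridge Partners LP → Oakhollow Mining NL (R2): 80% × 90% × 40% × 50% = 14.4% of Ashford Energy Co.
Direct interest in Ashford Energy Co: 27%.
Aggregating (R3): 14.4% + 27% = 41.4%.

41.4%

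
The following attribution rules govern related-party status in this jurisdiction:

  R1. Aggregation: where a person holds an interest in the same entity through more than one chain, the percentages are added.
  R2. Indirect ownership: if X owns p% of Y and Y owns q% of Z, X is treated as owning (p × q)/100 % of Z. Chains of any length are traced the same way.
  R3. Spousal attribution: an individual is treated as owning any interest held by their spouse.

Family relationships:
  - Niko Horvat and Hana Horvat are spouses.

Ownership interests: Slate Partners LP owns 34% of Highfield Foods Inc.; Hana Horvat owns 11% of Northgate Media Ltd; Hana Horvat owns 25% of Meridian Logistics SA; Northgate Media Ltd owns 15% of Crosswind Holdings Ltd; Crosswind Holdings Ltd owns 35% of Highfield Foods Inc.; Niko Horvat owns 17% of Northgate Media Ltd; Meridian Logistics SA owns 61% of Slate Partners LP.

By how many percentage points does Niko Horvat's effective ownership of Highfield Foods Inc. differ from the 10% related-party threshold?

By spousal attribution (R3), Niko Horvat is treated as also owning Hana Horvat's interest in Northgate Media Ltd, giving 17% + 11% = 28%.
By spousal attribution (R3), Niko Horvat is treated as owning Hana Horvat's 25% interest in Meridian Logistics SA.
Chain via Northgate Media Ltd → Crosswind Holdings Ltd (R2): 28% × 15% × 35% = 1.47% of Highfield Foods Inc.
Chain via Meridian Logistics SA → Slate Partners LP (R2): 25% × 61% × 34% = 5.185% of Highfield Foods Inc.
Aggregating (R1): 1.47% + 5.185% = 6.655%.
6.655% falls short of the 10% threshold by 3.345 percentage points.

3.345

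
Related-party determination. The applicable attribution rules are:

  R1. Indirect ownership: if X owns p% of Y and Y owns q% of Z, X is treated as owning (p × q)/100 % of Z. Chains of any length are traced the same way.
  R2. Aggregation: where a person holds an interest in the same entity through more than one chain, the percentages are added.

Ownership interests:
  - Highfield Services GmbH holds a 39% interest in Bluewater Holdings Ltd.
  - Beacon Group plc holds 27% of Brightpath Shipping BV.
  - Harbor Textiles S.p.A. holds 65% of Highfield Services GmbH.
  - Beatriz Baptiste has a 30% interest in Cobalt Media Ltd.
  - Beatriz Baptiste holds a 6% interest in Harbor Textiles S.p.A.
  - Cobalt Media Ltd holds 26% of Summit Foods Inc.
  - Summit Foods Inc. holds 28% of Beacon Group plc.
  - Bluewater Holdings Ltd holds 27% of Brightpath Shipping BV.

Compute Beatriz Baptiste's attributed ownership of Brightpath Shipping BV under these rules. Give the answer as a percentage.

1.00035%

Chain via Cobalt Media Ltd → Summit Foods Inc. → Beacon Group plc (R1): 30% × 26% × 28% × 27% = 0.58968% of Brightpath Shipping BV.
Chain via Harbor Textiles S.p.A. → Highfield Services GmbH → Bluewater Holdings Ltd (R1): 6% × 65% × 39% × 27% = 0.41067% of Brightpath Shipping BV.
Aggregating (R2): 0.58968% + 0.41067% = 1.00035%.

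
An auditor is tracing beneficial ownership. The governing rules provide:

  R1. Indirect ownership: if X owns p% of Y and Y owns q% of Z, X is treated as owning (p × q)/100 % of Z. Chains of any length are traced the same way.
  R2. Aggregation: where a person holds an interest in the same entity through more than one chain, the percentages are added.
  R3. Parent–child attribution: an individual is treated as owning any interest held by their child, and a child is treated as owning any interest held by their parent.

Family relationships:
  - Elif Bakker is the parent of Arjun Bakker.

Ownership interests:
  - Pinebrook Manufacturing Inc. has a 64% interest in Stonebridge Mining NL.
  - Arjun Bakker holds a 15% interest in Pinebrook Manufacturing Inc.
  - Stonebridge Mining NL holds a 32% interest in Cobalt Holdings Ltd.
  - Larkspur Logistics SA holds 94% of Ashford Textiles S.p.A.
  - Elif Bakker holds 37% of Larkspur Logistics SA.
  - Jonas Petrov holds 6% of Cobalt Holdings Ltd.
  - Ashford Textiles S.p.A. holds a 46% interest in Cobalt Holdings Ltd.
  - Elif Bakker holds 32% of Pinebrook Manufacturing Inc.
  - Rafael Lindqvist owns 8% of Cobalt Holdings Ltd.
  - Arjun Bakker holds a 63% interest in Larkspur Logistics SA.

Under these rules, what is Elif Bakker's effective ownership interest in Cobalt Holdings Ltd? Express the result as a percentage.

52.8656%

By parent–child attribution (R3), Elif Bakker is treated as also owning Arjun Bakker's interest in Pinebrook Manufacturing Inc, giving 32% + 15% = 47%.
By parent–child attribution (R3), Elif Bakker is treated as also owning Arjun Bakker's interest in Larkspur Logistics SA, giving 37% + 63% = 100%.
Chain via Pinebrook Manufacturing Inc. → Stonebridge Mining NL (R1): 47% × 64% × 32% = 9.6256% of Cobalt Holdings Ltd.
Chain via Larkspur Logistics SA → Ashford Textiles S.p.A. (R1): 100% × 94% × 46% = 43.24% of Cobalt Holdings Ltd.
Aggregating (R2): 9.6256% + 43.24% = 52.8656%.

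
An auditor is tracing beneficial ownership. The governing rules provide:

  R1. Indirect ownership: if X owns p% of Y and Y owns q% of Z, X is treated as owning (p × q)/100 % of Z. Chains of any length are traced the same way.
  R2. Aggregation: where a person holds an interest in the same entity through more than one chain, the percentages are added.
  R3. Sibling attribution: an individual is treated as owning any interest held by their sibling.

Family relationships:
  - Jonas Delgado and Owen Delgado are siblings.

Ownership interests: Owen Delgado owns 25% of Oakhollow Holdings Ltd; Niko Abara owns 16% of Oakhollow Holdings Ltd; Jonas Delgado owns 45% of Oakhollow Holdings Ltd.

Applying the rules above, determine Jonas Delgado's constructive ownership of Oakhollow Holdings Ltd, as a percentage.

By sibling attribution (R3), Jonas Delgado is treated as also owning Owen Delgado's interest in Oakhollow Holdings Ltd, giving 45% + 25% = 70%.
Direct interest in Oakhollow Holdings Ltd: 70%.

70%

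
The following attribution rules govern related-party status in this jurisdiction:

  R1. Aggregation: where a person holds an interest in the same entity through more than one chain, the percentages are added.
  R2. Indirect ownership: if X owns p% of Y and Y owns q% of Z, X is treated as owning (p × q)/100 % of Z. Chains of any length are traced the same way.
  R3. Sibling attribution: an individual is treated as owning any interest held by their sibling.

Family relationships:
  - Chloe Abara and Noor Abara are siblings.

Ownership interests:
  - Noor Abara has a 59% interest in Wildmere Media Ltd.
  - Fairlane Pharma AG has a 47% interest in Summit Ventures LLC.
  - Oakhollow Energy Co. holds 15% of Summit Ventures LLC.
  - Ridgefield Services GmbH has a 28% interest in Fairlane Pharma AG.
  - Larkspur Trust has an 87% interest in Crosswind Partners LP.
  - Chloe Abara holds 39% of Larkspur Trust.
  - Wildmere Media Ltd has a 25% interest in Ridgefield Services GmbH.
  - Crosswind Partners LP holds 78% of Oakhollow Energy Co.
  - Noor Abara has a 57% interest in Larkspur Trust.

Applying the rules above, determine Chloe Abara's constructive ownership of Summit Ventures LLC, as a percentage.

11.71294%

By sibling attribution (R3), Chloe Abara is treated as also owning Noor Abara's interest in Larkspur Trust, giving 39% + 57% = 96%.
By sibling attribution (R3), Chloe Abara is treated as owning Noor Abara's 59% interest in Wildmere Media Ltd.
Chain via Larkspur Trust → Crosswind Partners LP → Oakhollow Energy Co. (R2): 96% × 87% × 78% × 15% = 9.77184% of Summit Ventures LLC.
Chain via Wildmere Media Ltd → Ridgefield Services GmbH → Fairlane Pharma AG (R2): 59% × 25% × 28% × 47% = 1.9411% of Summit Ventures LLC.
Aggregating (R1): 9.77184% + 1.9411% = 11.71294%.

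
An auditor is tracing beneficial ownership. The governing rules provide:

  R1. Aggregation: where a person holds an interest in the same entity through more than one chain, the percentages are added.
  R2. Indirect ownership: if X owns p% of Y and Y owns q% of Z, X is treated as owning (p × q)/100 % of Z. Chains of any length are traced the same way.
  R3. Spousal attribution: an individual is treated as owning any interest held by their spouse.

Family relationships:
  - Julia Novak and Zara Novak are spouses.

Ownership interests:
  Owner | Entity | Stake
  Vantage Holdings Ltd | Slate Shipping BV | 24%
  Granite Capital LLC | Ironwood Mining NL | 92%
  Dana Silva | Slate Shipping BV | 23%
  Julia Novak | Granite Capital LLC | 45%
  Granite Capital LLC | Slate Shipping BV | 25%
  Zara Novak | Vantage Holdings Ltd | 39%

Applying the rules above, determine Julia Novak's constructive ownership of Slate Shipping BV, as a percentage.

20.61%

By spousal attribution (R3), Julia Novak is treated as owning Zara Novak's 39% interest in Vantage Holdings Ltd.
Chain via Granite Capital LLC (R2): 45% × 25% = 11.25% of Slate Shipping BV.
Chain via Vantage Holdings Ltd (R2): 39% × 24% = 9.36% of Slate Shipping BV.
Aggregating (R1): 11.25% + 9.36% = 20.61%.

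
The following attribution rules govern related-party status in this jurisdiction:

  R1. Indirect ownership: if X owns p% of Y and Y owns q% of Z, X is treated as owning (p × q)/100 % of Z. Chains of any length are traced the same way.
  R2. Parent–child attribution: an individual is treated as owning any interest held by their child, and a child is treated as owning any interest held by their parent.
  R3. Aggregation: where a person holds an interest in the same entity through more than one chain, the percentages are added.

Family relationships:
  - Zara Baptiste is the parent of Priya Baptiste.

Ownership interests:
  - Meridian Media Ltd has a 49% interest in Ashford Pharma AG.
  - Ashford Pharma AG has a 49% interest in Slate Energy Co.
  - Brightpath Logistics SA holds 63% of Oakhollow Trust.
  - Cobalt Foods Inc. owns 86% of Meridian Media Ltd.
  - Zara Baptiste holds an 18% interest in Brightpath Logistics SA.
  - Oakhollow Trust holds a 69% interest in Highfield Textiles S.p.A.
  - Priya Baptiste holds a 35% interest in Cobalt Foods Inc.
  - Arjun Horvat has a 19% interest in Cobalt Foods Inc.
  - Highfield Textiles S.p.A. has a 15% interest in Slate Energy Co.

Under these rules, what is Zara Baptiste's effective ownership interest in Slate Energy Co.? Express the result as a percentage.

By parent–child attribution (R2), Zara Baptiste is treated as owning Priya Baptiste's 35% interest in Cobalt Foods Inc.
Chain via Brightpath Logistics SA → Oakhollow Trust → Highfield Textiles S.p.A. (R1): 18% × 63% × 69% × 15% = 1.17369% of Slate Energy Co.
Chain via Cobalt Foods Inc. → Meridian Media Ltd → Ashford Pharma AG (R1): 35% × 86% × 49% × 49% = 7.22701% of Slate Energy Co.
Aggregating (R3): 1.17369% + 7.22701% = 8.4007%.

8.4007%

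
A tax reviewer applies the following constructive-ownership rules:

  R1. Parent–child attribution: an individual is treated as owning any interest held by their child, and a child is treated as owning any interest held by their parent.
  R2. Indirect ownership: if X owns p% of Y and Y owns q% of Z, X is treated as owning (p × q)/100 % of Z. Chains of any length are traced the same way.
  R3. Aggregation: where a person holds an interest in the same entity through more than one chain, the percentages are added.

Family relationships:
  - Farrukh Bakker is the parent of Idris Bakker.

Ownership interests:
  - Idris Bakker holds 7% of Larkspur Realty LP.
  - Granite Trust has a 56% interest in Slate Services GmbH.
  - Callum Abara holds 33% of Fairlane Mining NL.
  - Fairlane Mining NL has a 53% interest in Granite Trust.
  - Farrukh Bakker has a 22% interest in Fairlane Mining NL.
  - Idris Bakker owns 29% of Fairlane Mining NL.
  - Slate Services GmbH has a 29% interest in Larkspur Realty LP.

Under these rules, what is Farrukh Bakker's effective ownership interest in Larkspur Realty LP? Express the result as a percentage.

11.389672%

By parent–child attribution (R1), Farrukh Bakker is treated as also owning Idris Bakker's interest in Fairlane Mining NL, giving 22% + 29% = 51%.
By parent–child attribution (R1), Farrukh Bakker is treated as owning Idris Bakker's 7% interest in Larkspur Realty LP.
Chain via Fairlane Mining NL → Granite Trust → Slate Services GmbH (R2): 51% × 53% × 56% × 29% = 4.389672% of Larkspur Realty LP.
Direct interest in Larkspur Realty LP: 7%.
Aggregating (R3): 4.389672% + 7% = 11.389672%.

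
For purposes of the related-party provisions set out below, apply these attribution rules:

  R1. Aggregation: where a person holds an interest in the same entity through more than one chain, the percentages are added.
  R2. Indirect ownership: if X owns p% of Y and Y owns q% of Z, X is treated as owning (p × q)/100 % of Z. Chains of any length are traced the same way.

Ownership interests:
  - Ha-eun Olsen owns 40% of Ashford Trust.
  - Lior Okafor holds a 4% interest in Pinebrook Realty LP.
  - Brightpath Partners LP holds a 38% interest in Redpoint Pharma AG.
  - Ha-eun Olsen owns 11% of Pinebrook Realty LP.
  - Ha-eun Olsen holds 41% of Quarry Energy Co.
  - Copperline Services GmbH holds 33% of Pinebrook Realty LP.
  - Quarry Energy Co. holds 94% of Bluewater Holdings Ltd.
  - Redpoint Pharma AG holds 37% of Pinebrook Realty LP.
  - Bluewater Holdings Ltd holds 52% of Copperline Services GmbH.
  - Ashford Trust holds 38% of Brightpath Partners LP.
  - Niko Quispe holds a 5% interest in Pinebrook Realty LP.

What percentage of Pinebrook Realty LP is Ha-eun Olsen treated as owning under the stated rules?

19.750584%

Chain via Quarry Energy Co. → Bluewater Holdings Ltd → Copperline Services GmbH (R2): 41% × 94% × 52% × 33% = 6.613464% of Pinebrook Realty LP.
Chain via Ashford Trust → Brightpath Partners LP → Redpoint Pharma AG (R2): 40% × 38% × 38% × 37% = 2.13712% of Pinebrook Realty LP.
Direct interest in Pinebrook Realty LP: 11%.
Aggregating (R1): 6.613464% + 2.13712% + 11% = 19.750584%.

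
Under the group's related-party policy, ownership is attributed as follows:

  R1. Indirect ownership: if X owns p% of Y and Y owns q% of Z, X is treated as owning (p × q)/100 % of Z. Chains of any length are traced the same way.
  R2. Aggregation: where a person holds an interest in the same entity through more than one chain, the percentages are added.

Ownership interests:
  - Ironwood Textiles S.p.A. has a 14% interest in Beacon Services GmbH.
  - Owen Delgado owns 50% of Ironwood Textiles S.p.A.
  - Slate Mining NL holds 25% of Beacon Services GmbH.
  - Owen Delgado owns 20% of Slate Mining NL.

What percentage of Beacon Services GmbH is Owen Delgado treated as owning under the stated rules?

Chain via Ironwood Textiles S.p.A. (R1): 50% × 14% = 7% of Beacon Services GmbH.
Chain via Slate Mining NL (R1): 20% × 25% = 5% of Beacon Services GmbH.
Aggregating (R2): 7% + 5% = 12%.

12%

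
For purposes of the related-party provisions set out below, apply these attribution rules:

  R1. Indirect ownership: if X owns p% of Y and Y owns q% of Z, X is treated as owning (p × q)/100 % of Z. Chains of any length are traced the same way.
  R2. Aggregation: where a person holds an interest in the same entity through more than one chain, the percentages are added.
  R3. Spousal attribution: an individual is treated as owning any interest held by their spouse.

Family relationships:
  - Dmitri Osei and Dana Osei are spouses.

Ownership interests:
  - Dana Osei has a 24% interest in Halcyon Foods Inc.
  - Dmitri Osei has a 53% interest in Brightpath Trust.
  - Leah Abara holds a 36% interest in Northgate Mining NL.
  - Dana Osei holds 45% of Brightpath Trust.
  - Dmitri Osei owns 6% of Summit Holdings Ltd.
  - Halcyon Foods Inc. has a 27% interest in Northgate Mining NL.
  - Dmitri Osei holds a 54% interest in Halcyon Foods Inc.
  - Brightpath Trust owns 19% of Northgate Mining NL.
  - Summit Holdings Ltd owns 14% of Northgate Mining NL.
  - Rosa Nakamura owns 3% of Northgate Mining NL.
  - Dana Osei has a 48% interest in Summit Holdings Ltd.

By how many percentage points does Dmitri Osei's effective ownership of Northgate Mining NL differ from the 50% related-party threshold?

2.76

By spousal attribution (R3), Dmitri Osei is treated as also owning Dana Osei's interest in Halcyon Foods Inc, giving 54% + 24% = 78%.
By spousal attribution (R3), Dmitri Osei is treated as also owning Dana Osei's interest in Brightpath Trust, giving 53% + 45% = 98%.
By spousal attribution (R3), Dmitri Osei is treated as also owning Dana Osei's interest in Summit Holdings Ltd, giving 6% + 48% = 54%.
Chain via Halcyon Foods Inc. (R1): 78% × 27% = 21.06% of Northgate Mining NL.
Chain via Brightpath Trust (R1): 98% × 19% = 18.62% of Northgate Mining NL.
Chain via Summit Holdings Ltd (R1): 54% × 14% = 7.56% of Northgate Mining NL.
Aggregating (R2): 21.06% + 18.62% + 7.56% = 47.24%.
47.24% falls short of the 50% threshold by 2.76 percentage points.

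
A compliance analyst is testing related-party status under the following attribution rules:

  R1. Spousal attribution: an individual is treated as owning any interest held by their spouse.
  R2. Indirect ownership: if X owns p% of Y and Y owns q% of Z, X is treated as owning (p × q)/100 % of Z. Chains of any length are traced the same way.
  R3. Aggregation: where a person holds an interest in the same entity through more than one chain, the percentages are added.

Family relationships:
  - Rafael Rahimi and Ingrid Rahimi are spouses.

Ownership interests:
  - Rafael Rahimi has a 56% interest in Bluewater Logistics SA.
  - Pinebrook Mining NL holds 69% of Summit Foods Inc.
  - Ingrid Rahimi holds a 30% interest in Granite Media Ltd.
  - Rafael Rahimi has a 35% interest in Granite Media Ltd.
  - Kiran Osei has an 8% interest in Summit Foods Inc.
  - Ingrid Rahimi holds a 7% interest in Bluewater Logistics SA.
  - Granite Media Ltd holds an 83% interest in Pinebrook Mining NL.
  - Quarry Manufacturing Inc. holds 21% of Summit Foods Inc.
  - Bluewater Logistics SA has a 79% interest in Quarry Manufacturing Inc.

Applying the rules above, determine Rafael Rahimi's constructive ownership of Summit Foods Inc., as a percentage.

47.6772%

By spousal attribution (R1), Rafael Rahimi is treated as also owning Ingrid Rahimi's interest in Bluewater Logistics SA, giving 56% + 7% = 63%.
By spousal attribution (R1), Rafael Rahimi is treated as also owning Ingrid Rahimi's interest in Granite Media Ltd, giving 35% + 30% = 65%.
Chain via Bluewater Logistics SA → Quarry Manufacturing Inc. (R2): 63% × 79% × 21% = 10.4517% of Summit Foods Inc.
Chain via Granite Media Ltd → Pinebrook Mining NL (R2): 65% × 83% × 69% = 37.2255% of Summit Foods Inc.
Aggregating (R3): 10.4517% + 37.2255% = 47.6772%.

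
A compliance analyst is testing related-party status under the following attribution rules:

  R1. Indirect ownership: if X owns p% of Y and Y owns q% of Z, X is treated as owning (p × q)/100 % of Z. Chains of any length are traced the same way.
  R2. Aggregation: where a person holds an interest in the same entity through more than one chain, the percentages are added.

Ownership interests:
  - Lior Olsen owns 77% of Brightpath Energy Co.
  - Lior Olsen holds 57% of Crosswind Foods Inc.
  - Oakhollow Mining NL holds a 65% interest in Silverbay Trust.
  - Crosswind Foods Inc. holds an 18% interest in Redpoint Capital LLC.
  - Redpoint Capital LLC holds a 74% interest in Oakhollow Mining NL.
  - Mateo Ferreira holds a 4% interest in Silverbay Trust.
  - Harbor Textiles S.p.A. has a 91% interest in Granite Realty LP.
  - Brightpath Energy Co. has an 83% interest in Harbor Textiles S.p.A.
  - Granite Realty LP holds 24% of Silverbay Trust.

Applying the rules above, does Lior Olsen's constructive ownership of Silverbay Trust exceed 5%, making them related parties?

Chain via Crosswind Foods Inc. → Redpoint Capital LLC → Oakhollow Mining NL (R1): 57% × 18% × 74% × 65% = 4.93506% of Silverbay Trust.
Chain via Brightpath Energy Co. → Harbor Textiles S.p.A. → Granite Realty LP (R1): 77% × 83% × 91% × 24% = 13.957944% of Silverbay Trust.
Aggregating (R2): 4.93506% + 13.957944% = 18.893004%.
18.893004% exceeds the 5% threshold, so Lior is a related party to Silverbay Trust.

Yes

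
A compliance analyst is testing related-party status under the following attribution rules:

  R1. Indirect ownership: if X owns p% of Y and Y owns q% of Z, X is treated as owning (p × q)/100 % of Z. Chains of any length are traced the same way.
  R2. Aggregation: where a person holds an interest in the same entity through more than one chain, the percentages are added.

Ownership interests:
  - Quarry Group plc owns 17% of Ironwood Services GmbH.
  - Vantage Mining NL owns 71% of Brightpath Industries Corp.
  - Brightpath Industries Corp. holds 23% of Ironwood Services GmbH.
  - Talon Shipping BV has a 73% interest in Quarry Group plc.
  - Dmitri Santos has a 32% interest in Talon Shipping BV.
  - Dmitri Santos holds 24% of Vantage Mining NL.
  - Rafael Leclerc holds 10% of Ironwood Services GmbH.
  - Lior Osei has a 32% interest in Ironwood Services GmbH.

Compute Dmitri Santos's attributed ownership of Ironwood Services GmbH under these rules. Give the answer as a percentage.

Chain via Vantage Mining NL → Brightpath Industries Corp. (R1): 24% × 71% × 23% = 3.9192% of Ironwood Services GmbH.
Chain via Talon Shipping BV → Quarry Group plc (R1): 32% × 73% × 17% = 3.9712% of Ironwood Services GmbH.
Aggregating (R2): 3.9192% + 3.9712% = 7.8904%.

7.8904%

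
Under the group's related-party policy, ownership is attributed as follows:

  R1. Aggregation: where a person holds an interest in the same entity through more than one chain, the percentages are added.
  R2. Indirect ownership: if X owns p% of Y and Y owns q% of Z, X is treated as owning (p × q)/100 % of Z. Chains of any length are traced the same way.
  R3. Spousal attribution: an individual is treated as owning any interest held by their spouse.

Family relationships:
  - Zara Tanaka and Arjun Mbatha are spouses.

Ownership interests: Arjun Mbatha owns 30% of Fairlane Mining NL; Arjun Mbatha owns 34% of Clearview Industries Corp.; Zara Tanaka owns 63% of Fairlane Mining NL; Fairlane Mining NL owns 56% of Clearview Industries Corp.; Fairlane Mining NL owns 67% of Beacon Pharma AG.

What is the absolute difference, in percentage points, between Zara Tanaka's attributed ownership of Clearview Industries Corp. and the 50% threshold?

36.08

By spousal attribution (R3), Zara Tanaka is treated as also owning Arjun Mbatha's interest in Fairlane Mining NL, giving 63% + 30% = 93%.
By spousal attribution (R3), Zara Tanaka is treated as owning Arjun Mbatha's 34% interest in Clearview Industries Corp.
Chain via Fairlane Mining NL (R2): 93% × 56% = 52.08% of Clearview Industries Corp.
Direct interest in Clearview Industries Corp: 34%.
Aggregating (R1): 52.08% + 34% = 86.08%.
86.08% exceeds the 50% threshold by 36.08 percentage points.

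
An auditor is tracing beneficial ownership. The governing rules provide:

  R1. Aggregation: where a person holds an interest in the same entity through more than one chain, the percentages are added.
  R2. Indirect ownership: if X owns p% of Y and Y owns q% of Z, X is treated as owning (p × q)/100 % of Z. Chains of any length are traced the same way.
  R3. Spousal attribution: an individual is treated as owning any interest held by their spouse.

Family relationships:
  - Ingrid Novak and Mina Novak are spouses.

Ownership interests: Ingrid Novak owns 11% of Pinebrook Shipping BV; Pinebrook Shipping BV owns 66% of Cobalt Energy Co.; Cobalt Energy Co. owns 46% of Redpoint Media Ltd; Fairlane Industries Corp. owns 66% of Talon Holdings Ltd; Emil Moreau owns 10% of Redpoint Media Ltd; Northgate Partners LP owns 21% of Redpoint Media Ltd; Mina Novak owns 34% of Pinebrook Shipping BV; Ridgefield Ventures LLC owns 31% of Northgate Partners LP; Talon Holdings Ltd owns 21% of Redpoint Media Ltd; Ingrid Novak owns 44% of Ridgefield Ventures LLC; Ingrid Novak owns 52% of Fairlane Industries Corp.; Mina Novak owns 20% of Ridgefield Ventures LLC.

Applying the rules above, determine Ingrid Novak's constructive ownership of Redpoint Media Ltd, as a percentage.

By spousal attribution (R3), Ingrid Novak is treated as also owning Mina Novak's interest in Ridgefield Ventures LLC, giving 44% + 20% = 64%.
By spousal attribution (R3), Ingrid Novak is treated as also owning Mina Novak's interest in Pinebrook Shipping BV, giving 11% + 34% = 45%.
Chain via Fairlane Industries Corp. → Talon Holdings Ltd (R2): 52% × 66% × 21% = 7.2072% of Redpoint Media Ltd.
Chain via Ridgefield Ventures LLC → Northgate Partners LP (R2): 64% × 31% × 21% = 4.1664% of Redpoint Media Ltd.
Chain via Pinebrook Shipping BV → Cobalt Energy Co. (R2): 45% × 66% × 46% = 13.662% of Redpoint Media Ltd.
Aggregating (R1): 7.2072% + 4.1664% + 13.662% = 25.0356%.

25.0356%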